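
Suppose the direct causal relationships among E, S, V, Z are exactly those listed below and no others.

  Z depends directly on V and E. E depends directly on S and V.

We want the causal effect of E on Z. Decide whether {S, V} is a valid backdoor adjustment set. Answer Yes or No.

Yes

Backdoor paths from E to Z (paths whose first edge points into E):
  P1: E <- V -> Z
Condition 1 (no descendant of E in the set): holds — descendants of E are {Z}; none are in {S, V}.
Condition 2 (every backdoor path blocked by {S, V}):
  P1: blocked at fork node V ∈ conditioning set.
{S, V} satisfies the backdoor criterion.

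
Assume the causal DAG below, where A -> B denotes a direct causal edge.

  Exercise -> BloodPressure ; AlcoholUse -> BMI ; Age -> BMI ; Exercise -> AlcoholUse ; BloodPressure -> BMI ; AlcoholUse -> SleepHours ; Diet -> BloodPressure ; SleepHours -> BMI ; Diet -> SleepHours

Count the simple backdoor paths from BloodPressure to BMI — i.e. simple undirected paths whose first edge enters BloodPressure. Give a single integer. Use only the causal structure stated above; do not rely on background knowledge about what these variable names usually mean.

A backdoor path from BloodPressure to BMI is any simple undirected path whose first edge points into BloodPressure (i.e. leaves BloodPressure via a parent).
Parents of BloodPressure: {Diet, Exercise}.
Enumerating:
  P1: BloodPressure <- Exercise -> AlcoholUse -> SleepHours -> BMI
  P2: BloodPressure <- Exercise -> AlcoholUse -> BMI
  P3: BloodPressure <- Diet -> SleepHours <- AlcoholUse -> BMI
  P4: BloodPressure <- Diet -> SleepHours -> BMI
That exhausts the simple backdoor paths. Count: 4.

4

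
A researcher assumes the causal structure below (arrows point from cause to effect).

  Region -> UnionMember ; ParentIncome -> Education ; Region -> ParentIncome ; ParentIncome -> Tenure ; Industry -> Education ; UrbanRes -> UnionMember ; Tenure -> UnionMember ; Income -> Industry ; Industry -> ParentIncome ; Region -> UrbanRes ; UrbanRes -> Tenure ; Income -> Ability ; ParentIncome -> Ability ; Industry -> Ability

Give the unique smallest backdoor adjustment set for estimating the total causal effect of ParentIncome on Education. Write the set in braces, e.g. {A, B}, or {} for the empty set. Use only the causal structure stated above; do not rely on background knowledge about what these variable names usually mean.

{Industry}

Variables eligible for adjustment (non-descendants of ParentIncome, excluding ParentIncome and Education): {Income, Industry, Region, UrbanRes}.
Backdoor paths from ParentIncome to Education:
  P1: ParentIncome <- Industry -> Education
The empty set is not sufficient: P1 (ParentIncome <- Industry -> Education) has no collider blocking it and no conditioned non-collider, so it is open.
Try {Industry}:
  P1: blocked at fork node Industry ∈ conditioning set.
{Industry} contains no descendant of ParentIncome and blocks every backdoor path.
No other singleton works — e.g. {Income} leaves P1 open — so {Industry} is the unique smallest valid adjustment set.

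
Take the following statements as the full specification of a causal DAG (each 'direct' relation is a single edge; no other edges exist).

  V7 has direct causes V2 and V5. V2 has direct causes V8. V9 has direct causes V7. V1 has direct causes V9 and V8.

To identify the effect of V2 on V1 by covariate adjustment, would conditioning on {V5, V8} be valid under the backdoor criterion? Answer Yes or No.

Yes

Backdoor paths from V2 to V1 (paths whose first edge points into V2):
  P1: V2 <- V8 -> V1
Condition 1 (no descendant of V2 in the set): holds — descendants of V2 are {V1, V7, V9}; none are in {V5, V8}.
Condition 2 (every backdoor path blocked by {V5, V8}):
  P1: blocked at fork node V8 ∈ conditioning set.
{V5, V8} satisfies the backdoor criterion.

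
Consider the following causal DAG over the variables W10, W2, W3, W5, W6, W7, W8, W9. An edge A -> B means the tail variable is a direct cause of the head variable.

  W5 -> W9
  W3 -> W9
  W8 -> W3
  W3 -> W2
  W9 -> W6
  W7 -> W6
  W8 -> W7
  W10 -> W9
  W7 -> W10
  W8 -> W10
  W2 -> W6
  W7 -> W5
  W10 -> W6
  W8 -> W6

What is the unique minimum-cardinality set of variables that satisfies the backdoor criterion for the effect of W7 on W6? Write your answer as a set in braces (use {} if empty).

{W8}

Variables eligible for adjustment (non-descendants of W7, excluding W7 and W6): {W2, W3, W8}.
Backdoor paths from W7 to W6:
  P1: W7 <- W8 -> W3 -> W2 -> W6
  P2: W7 <- W8 -> W3 -> W9 <- W10 -> W6
  P3: W7 <- W8 -> W3 -> W9 -> W6
  P4: W7 <- W8 -> W10 -> W9 <- W3 -> W2 -> W6
  P5: W7 <- W8 -> W10 -> W9 -> W6
  P6: W7 <- W8 -> W10 -> W6
  P7: W7 <- W8 -> W6
The empty set is not sufficient: P1 (W7 <- W8 -> W3 -> W2 -> W6) has no collider blocking it and no conditioned non-collider, so it is open.
Try {W8}:
  P1: blocked at fork node W8 ∈ conditioning set.
  P2: blocked at fork node W8 ∈ conditioning set.
  P3: blocked at fork node W8 ∈ conditioning set.
  P4: blocked at fork node W8 ∈ conditioning set.
  P5: blocked at fork node W8 ∈ conditioning set.
  P6: blocked at fork node W8 ∈ conditioning set.
  P7: blocked at fork node W8 ∈ conditioning set.
{W8} contains no descendant of W7 and blocks every backdoor path.
No other singleton works — e.g. {W3} leaves P5 open — so {W8} is the unique smallest valid adjustment set.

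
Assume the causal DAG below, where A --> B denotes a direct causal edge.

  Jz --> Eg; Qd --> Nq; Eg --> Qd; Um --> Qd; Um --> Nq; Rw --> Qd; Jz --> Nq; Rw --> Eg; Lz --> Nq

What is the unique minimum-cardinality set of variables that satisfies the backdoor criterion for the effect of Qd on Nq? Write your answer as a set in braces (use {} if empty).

Variables eligible for adjustment (non-descendants of Qd, excluding Qd and Nq): {Eg, Jz, Lz, Rw, Um}.
Backdoor paths from Qd to Nq:
  P1: Qd <- Um -> Nq
  P2: Qd <- Rw -> Eg <- Jz -> Nq
  P3: Qd <- Eg <- Jz -> Nq
The empty set is not sufficient: P1 (Qd <- Um -> Nq) has no collider blocking it and no conditioned non-collider, so it is open.
Try {Jz, Um}:
  P1: blocked at fork node Um ∈ conditioning set.
  P2: blocked at collider Eg (neither it nor any descendant is in the conditioning set).
  P3: blocked at fork node Jz ∈ conditioning set.
{Jz, Um} contains no descendant of Qd and blocks every backdoor path.
Every element of {Jz, Um} is needed (dropping Jz leaves P3 open; dropping Um leaves P1 open), so no proper subset is valid.
Among all size-2 subsets of the eligible variables, only {Jz, Um} blocks every backdoor path, so it is the unique smallest valid adjustment set.

{Jz, Um}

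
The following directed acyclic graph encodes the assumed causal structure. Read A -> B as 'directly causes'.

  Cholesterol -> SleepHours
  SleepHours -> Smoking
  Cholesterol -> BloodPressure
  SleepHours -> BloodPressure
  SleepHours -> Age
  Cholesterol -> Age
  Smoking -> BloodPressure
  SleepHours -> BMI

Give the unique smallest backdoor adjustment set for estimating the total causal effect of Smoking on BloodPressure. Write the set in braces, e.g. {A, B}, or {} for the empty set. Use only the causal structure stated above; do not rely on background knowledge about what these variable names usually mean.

Variables eligible for adjustment (non-descendants of Smoking, excluding Smoking and BloodPressure): {Age, BMI, Cholesterol, SleepHours}.
Backdoor paths from Smoking to BloodPressure:
  P1: Smoking <- SleepHours <- Cholesterol -> BloodPressure
  P2: Smoking <- SleepHours -> Age <- Cholesterol -> BloodPressure
  P3: Smoking <- SleepHours -> BloodPressure
The empty set is not sufficient: P1 (Smoking <- SleepHours <- Cholesterol -> BloodPressure) has no collider blocking it and no conditioned non-collider, so it is open.
Try {SleepHours}:
  P1: blocked at chain node SleepHours ∈ conditioning set.
  P2: blocked at fork node SleepHours ∈ conditioning set.
  P3: blocked at fork node SleepHours ∈ conditioning set.
{SleepHours} contains no descendant of Smoking and blocks every backdoor path.
No other singleton works — e.g. {Cholesterol} leaves P3 open — so {SleepHours} is the unique smallest valid adjustment set.

{SleepHours}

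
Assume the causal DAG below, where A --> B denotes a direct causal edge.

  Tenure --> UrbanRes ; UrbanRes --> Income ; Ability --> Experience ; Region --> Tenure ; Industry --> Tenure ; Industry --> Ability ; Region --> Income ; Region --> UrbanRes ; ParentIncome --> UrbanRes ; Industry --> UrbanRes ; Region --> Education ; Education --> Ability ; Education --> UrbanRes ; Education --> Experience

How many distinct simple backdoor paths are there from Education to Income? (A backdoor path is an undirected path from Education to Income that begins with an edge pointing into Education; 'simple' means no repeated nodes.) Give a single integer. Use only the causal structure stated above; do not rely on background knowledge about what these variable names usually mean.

A backdoor path from Education to Income is any simple undirected path whose first edge points into Education (i.e. leaves Education via a parent).
Parents of Education: {Region}.
Enumerating:
  P1: Education <- Region -> Tenure <- Industry -> UrbanRes -> Income
  P2: Education <- Region -> Tenure -> UrbanRes -> Income
  P3: Education <- Region -> UrbanRes -> Income
  P4: Education <- Region -> Income
That exhausts the simple backdoor paths. Count: 4.

4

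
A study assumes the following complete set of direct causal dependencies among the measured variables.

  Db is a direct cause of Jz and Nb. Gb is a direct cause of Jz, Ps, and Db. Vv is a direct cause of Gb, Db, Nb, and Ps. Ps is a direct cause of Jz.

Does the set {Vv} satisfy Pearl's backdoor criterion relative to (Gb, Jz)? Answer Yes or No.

Backdoor paths from Gb to Jz (paths whose first edge points into Gb):
  P1: Gb <- Vv -> Ps -> Jz
  P2: Gb <- Vv -> Db -> Jz
  P3: Gb <- Vv -> Nb <- Db -> Jz
Condition 1 (no descendant of Gb in the set): holds — descendants of Gb are {Db, Jz, Nb, Ps}; none are in {Vv}.
Condition 2 (every backdoor path blocked by {Vv}):
  P1: blocked at fork node Vv ∈ conditioning set.
  P2: blocked at fork node Vv ∈ conditioning set.
  P3: blocked at fork node Vv ∈ conditioning set.
{Vv} satisfies the backdoor criterion.

Yes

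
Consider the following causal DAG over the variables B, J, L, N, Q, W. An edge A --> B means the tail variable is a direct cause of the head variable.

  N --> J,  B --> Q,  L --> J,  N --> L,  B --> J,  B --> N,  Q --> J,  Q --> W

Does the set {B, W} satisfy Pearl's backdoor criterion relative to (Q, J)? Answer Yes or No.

Backdoor paths from Q to J (paths whose first edge points into Q):
  P1: Q <- B -> N -> L -> J
  P2: Q <- B -> N -> J
  P3: Q <- B -> J
Condition 1 (no descendant of Q in the set): FAILS — W is a descendant of Q.
Condition 2 (every backdoor path blocked by {B, W}):
  P1: blocked at fork node B ∈ conditioning set.
  P2: blocked at fork node B ∈ conditioning set.
  P3: blocked at fork node B ∈ conditioning set.
{B, W} does not satisfy the backdoor criterion.

No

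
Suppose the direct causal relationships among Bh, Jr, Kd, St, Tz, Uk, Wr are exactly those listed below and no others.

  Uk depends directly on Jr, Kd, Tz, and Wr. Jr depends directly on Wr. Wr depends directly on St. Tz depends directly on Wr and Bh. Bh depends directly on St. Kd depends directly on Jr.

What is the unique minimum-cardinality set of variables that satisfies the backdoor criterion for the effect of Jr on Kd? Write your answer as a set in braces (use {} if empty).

Variables eligible for adjustment (non-descendants of Jr, excluding Jr and Kd): {Bh, St, Tz, Wr}.
Backdoor paths from Jr to Kd:
  P1: Jr <- Wr <- St -> Bh -> Tz -> Uk <- Kd
  P2: Jr <- Wr -> Tz -> Uk <- Kd
  P3: Jr <- Wr -> Uk <- Kd
Each backdoor path contains an unconditioned collider, so every path is already blocked with the empty conditioning set:
  P1: blocked at collider Uk (neither it nor any descendant is in the conditioning set).
  P2: blocked at collider Uk (neither it nor any descendant is in the conditioning set).
  P3: blocked at collider Uk (neither it nor any descendant is in the conditioning set).
The empty set is therefore the unique smallest valid set.

{}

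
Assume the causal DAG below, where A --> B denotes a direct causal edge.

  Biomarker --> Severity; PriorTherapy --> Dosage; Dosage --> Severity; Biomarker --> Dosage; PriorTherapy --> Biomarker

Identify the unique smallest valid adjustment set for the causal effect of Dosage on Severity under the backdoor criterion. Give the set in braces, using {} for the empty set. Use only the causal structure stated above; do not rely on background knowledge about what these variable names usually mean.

{Biomarker}

Variables eligible for adjustment (non-descendants of Dosage, excluding Dosage and Severity): {Biomarker, PriorTherapy}.
Backdoor paths from Dosage to Severity:
  P1: Dosage <- PriorTherapy -> Biomarker -> Severity
  P2: Dosage <- Biomarker -> Severity
The empty set is not sufficient: P1 (Dosage <- PriorTherapy -> Biomarker -> Severity) has no collider blocking it and no conditioned non-collider, so it is open.
Try {Biomarker}:
  P1: blocked at chain node Biomarker ∈ conditioning set.
  P2: blocked at fork node Biomarker ∈ conditioning set.
{Biomarker} contains no descendant of Dosage and blocks every backdoor path.
No other singleton works — e.g. {PriorTherapy} leaves P2 open — so {Biomarker} is the unique smallest valid adjustment set.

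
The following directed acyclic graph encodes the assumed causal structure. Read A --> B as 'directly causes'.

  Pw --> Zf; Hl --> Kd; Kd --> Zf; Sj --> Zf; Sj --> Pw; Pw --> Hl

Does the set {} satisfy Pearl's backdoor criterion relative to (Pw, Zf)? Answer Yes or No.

Backdoor paths from Pw to Zf (paths whose first edge points into Pw):
  P1: Pw <- Sj -> Zf
Condition 1 (no descendant of Pw in the set): holds — descendants of Pw are {Hl, Kd, Zf}; none are in {}.
Condition 2 (every backdoor path blocked by {}):
  P1: open — no interior node is in the conditioning set.
{} does not satisfy the backdoor criterion.

No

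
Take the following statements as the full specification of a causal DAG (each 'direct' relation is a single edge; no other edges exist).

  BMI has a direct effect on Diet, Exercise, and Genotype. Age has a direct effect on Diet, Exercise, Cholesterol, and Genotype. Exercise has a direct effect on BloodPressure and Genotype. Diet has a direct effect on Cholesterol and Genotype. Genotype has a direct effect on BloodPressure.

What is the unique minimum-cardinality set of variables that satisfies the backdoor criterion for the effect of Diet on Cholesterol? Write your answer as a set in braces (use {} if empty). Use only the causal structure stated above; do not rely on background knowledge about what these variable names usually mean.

Variables eligible for adjustment (non-descendants of Diet, excluding Diet and Cholesterol): {Age, BMI, Exercise}.
Backdoor paths from Diet to Cholesterol:
  P1: Diet <- Age -> Cholesterol
  P2: Diet <- BMI -> Exercise <- Age -> Cholesterol
  P3: Diet <- BMI -> Exercise -> Genotype <- Age -> Cholesterol
  P4: Diet <- BMI -> Exercise -> BloodPressure <- Genotype <- Age -> Cholesterol
  P5: Diet <- BMI -> Genotype <- Age -> Cholesterol
  P6: Diet <- BMI -> Genotype <- Exercise <- Age -> Cholesterol
  P7: Diet <- BMI -> Genotype -> BloodPressure <- Exercise <- Age -> Cholesterol
The empty set is not sufficient: P1 (Diet <- Age -> Cholesterol) has no collider blocking it and no conditioned non-collider, so it is open.
Try {Age}:
  P1: blocked at fork node Age ∈ conditioning set.
  P2: blocked at collider Exercise (neither it nor any descendant is in the conditioning set).
  P3: blocked at collider Genotype (neither it nor any descendant is in the conditioning set).
  P4: blocked at collider BloodPressure (neither it nor any descendant is in the conditioning set).
  P5: blocked at collider Genotype (neither it nor any descendant is in the conditioning set).
  P6: blocked at collider Genotype (neither it nor any descendant is in the conditioning set).
  P7: blocked at collider BloodPressure (neither it nor any descendant is in the conditioning set).
{Age} contains no descendant of Diet and blocks every backdoor path.
No other singleton works — e.g. {BMI} leaves P1 open — so {Age} is the unique smallest valid adjustment set.

{Age}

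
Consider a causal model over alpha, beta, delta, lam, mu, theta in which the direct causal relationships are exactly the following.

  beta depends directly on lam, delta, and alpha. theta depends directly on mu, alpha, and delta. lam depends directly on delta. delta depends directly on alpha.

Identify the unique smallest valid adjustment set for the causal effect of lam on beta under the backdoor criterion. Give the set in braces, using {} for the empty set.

{delta}

Variables eligible for adjustment (non-descendants of lam, excluding lam and beta): {alpha, delta, mu, theta}.
Backdoor paths from lam to beta:
  P1: lam <- delta <- alpha -> beta
  P2: lam <- delta -> theta <- alpha -> beta
  P3: lam <- delta -> beta
The empty set is not sufficient: P1 (lam <- delta <- alpha -> beta) has no collider blocking it and no conditioned non-collider, so it is open.
Try {delta}:
  P1: blocked at chain node delta ∈ conditioning set.
  P2: blocked at fork node delta ∈ conditioning set.
  P3: blocked at fork node delta ∈ conditioning set.
{delta} contains no descendant of lam and blocks every backdoor path.
No other singleton works — e.g. {alpha} leaves P3 open — so {delta} is the unique smallest valid adjustment set.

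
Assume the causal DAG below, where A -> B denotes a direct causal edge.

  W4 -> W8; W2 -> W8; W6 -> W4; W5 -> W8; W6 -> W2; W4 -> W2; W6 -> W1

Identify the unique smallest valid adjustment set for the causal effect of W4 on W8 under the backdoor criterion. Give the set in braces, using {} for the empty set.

{W6}

Variables eligible for adjustment (non-descendants of W4, excluding W4 and W8): {W1, W5, W6}.
Backdoor paths from W4 to W8:
  P1: W4 <- W6 -> W2 -> W8
The empty set is not sufficient: P1 (W4 <- W6 -> W2 -> W8) has no collider blocking it and no conditioned non-collider, so it is open.
Try {W6}:
  P1: blocked at fork node W6 ∈ conditioning set.
{W6} contains no descendant of W4 and blocks every backdoor path.
No other singleton works — e.g. {W5} leaves P1 open — so {W6} is the unique smallest valid adjustment set.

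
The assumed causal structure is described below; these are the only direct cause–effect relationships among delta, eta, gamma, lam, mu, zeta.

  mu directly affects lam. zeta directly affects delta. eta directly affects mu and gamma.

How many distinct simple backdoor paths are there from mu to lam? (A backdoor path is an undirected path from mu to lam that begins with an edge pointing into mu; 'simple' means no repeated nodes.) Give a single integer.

0

A backdoor path from mu to lam is any simple undirected path whose first edge points into mu (i.e. leaves mu via a parent).
Parents of mu: {eta}.
No simple path from any parent of mu reaches lam without revisiting mu, so there are no backdoor paths.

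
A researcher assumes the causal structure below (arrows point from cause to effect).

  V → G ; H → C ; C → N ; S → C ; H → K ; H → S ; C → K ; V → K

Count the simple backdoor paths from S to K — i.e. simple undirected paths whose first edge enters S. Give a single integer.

2

A backdoor path from S to K is any simple undirected path whose first edge points into S (i.e. leaves S via a parent).
Parents of S: {H}.
Enumerating:
  P1: S <- H -> C -> K
  P2: S <- H -> K
That exhausts the simple backdoor paths. Count: 2.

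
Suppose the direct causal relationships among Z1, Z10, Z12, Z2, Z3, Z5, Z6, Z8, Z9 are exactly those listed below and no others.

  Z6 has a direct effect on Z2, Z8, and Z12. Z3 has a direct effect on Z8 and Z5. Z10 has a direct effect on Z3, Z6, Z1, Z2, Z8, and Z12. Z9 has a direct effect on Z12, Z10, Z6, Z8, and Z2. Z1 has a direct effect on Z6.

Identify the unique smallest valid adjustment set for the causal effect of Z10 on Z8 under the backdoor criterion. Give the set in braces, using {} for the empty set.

{Z9}

Variables eligible for adjustment (non-descendants of Z10, excluding Z10 and Z8): {Z9}.
Backdoor paths from Z10 to Z8:
  P1: Z10 <- Z9 -> Z6 -> Z8
  P2: Z10 <- Z9 -> Z12 <- Z6 -> Z8
  P3: Z10 <- Z9 -> Z2 <- Z6 -> Z8
  P4: Z10 <- Z9 -> Z8
The empty set is not sufficient: P1 (Z10 <- Z9 -> Z6 -> Z8) has no collider blocking it and no conditioned non-collider, so it is open.
Try {Z9}:
  P1: blocked at fork node Z9 ∈ conditioning set.
  P2: blocked at fork node Z9 ∈ conditioning set.
  P3: blocked at fork node Z9 ∈ conditioning set.
  P4: blocked at fork node Z9 ∈ conditioning set.
{Z9} contains no descendant of Z10 and blocks every backdoor path.
{Z9} is the unique smallest valid adjustment set.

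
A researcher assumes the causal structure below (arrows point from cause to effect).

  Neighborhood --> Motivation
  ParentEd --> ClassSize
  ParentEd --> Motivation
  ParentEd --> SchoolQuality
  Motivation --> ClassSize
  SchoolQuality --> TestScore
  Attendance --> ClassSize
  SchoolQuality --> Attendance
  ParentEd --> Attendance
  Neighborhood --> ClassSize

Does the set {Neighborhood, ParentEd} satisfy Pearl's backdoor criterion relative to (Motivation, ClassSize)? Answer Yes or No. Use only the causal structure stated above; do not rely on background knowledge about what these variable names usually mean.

Backdoor paths from Motivation to ClassSize (paths whose first edge points into Motivation):
  P1: Motivation <- ParentEd -> SchoolQuality -> Attendance -> ClassSize
  P2: Motivation <- ParentEd -> Attendance -> ClassSize
  P3: Motivation <- ParentEd -> ClassSize
  P4: Motivation <- Neighborhood -> ClassSize
Condition 1 (no descendant of Motivation in the set): holds — descendants of Motivation are {ClassSize}; none are in {Neighborhood, ParentEd}.
Condition 2 (every backdoor path blocked by {Neighborhood, ParentEd}):
  P1: blocked at fork node ParentEd ∈ conditioning set.
  P2: blocked at fork node ParentEd ∈ conditioning set.
  P3: blocked at fork node ParentEd ∈ conditioning set.
  P4: blocked at fork node Neighborhood ∈ conditioning set.
{Neighborhood, ParentEd} satisfies the backdoor criterion.

Yes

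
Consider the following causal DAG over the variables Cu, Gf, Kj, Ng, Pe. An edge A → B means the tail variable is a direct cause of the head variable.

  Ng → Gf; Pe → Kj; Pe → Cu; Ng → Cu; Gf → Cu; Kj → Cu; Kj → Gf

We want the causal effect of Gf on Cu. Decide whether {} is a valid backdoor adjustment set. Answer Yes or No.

Backdoor paths from Gf to Cu (paths whose first edge points into Gf):
  P1: Gf <- Ng -> Cu
  P2: Gf <- Kj <- Pe -> Cu
  P3: Gf <- Kj -> Cu
Condition 1 (no descendant of Gf in the set): holds — descendants of Gf are {Cu}; none are in {}.
Condition 2 (every backdoor path blocked by {}):
  P1: open — no interior node is in the conditioning set.
  P2: open — no interior node is in the conditioning set.
  P3: open — no interior node is in the conditioning set.
{} does not satisfy the backdoor criterion.

No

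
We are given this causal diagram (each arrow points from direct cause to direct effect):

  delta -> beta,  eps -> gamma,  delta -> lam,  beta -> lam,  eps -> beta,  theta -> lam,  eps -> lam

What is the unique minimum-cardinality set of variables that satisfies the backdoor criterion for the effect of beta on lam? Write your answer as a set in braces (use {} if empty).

{delta, eps}

Variables eligible for adjustment (non-descendants of beta, excluding beta and lam): {delta, eps, gamma, theta}.
Backdoor paths from beta to lam:
  P1: beta <- delta -> lam
  P2: beta <- eps -> lam
The empty set is not sufficient: P1 (beta <- delta -> lam) has no collider blocking it and no conditioned non-collider, so it is open.
Try {delta, eps}:
  P1: blocked at fork node delta ∈ conditioning set.
  P2: blocked at fork node eps ∈ conditioning set.
{delta, eps} contains no descendant of beta and blocks every backdoor path.
Every element of {delta, eps} is needed (dropping delta leaves P1 open; dropping eps leaves P2 open), so no proper subset is valid.
Among all size-2 subsets of the eligible variables, only {delta, eps} blocks every backdoor path, so it is the unique smallest valid adjustment set.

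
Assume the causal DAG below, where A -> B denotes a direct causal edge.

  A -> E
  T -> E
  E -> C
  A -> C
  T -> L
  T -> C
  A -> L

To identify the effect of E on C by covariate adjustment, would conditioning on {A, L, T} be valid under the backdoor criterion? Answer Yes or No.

Backdoor paths from E to C (paths whose first edge points into E):
  P1: E <- A -> C
  P2: E <- A -> L <- T -> C
  P3: E <- T -> C
  P4: E <- T -> L <- A -> C
Condition 1 (no descendant of E in the set): holds — descendants of E are {C}; none are in {A, L, T}.
Condition 2 (every backdoor path blocked by {A, L, T}):
  P1: blocked at fork node A ∈ conditioning set.
  P2: blocked at fork node A ∈ conditioning set.
  P3: blocked at fork node T ∈ conditioning set.
  P4: blocked at fork node T ∈ conditioning set.
{A, L, T} satisfies the backdoor criterion.

Yes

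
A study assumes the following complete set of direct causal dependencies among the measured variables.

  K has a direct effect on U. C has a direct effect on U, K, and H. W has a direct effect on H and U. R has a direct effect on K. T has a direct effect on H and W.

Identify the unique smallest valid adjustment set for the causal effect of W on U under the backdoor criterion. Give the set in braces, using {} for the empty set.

{}

Variables eligible for adjustment (non-descendants of W, excluding W and U): {C, K, R, T}.
Backdoor paths from W to U:
  P1: W <- T -> H <- C -> K -> U
  P2: W <- T -> H <- C -> U
Each backdoor path contains an unconditioned collider, so every path is already blocked with the empty conditioning set:
  P1: blocked at collider H (neither it nor any descendant is in the conditioning set).
  P2: blocked at collider H (neither it nor any descendant is in the conditioning set).
The empty set is therefore the unique smallest valid set.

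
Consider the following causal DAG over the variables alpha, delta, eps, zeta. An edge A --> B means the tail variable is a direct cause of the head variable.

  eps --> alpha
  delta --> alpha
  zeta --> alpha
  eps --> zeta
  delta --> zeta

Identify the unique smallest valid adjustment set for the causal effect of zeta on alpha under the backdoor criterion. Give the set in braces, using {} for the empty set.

{delta, eps}

Variables eligible for adjustment (non-descendants of zeta, excluding zeta and alpha): {delta, eps}.
Backdoor paths from zeta to alpha:
  P1: zeta <- delta -> alpha
  P2: zeta <- eps -> alpha
The empty set is not sufficient: P1 (zeta <- delta -> alpha) has no collider blocking it and no conditioned non-collider, so it is open.
Try {delta, eps}:
  P1: blocked at fork node delta ∈ conditioning set.
  P2: blocked at fork node eps ∈ conditioning set.
{delta, eps} contains no descendant of zeta and blocks every backdoor path.
Every element of {delta, eps} is needed (dropping delta leaves P1 open; dropping eps leaves P2 open), so no proper subset is valid.
Among all size-2 subsets of the eligible variables, only {delta, eps} blocks every backdoor path, so it is the unique smallest valid adjustment set.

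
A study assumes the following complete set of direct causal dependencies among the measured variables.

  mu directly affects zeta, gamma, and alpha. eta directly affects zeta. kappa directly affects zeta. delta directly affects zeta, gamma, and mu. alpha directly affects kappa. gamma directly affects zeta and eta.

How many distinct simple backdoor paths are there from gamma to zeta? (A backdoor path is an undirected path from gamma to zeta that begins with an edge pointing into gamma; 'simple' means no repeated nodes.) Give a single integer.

6

A backdoor path from gamma to zeta is any simple undirected path whose first edge points into gamma (i.e. leaves gamma via a parent).
Parents of gamma: {delta, mu}.
Enumerating:
  P1: gamma <- delta -> mu -> alpha -> kappa -> zeta
  P2: gamma <- delta -> mu -> zeta
  P3: gamma <- delta -> zeta
  P4: gamma <- mu <- delta -> zeta
  P5: gamma <- mu -> alpha -> kappa -> zeta
  P6: gamma <- mu -> zeta
That exhausts the simple backdoor paths. Count: 6.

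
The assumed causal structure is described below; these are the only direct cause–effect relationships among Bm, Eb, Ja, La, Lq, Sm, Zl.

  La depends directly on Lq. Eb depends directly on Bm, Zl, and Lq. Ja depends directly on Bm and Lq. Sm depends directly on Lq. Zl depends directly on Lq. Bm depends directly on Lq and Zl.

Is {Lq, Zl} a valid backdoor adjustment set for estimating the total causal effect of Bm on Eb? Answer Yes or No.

Yes

Backdoor paths from Bm to Eb (paths whose first edge points into Bm):
  P1: Bm <- Lq -> Zl -> Eb
  P2: Bm <- Lq -> Eb
  P3: Bm <- Zl <- Lq -> Eb
  P4: Bm <- Zl -> Eb
Condition 1 (no descendant of Bm in the set): holds — descendants of Bm are {Eb, Ja}; none are in {Lq, Zl}.
Condition 2 (every backdoor path blocked by {Lq, Zl}):
  P1: blocked at fork node Lq ∈ conditioning set.
  P2: blocked at fork node Lq ∈ conditioning set.
  P3: blocked at chain node Zl ∈ conditioning set.
  P4: blocked at fork node Zl ∈ conditioning set.
{Lq, Zl} satisfies the backdoor criterion.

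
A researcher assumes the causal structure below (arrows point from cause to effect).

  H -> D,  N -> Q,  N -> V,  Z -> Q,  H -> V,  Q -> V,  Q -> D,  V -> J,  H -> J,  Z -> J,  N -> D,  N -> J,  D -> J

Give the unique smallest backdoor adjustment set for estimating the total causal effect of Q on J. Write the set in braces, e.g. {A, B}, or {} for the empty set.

{N, Z}

Variables eligible for adjustment (non-descendants of Q, excluding Q and J): {H, N, Z}.
Backdoor paths from Q to J:
  P1: Q <- Z -> J
  P2: Q <- N -> V <- H -> D -> J
  P3: Q <- N -> V <- H -> J
  P4: Q <- N -> V -> J
  P5: Q <- N -> D <- H -> V -> J
  P6: Q <- N -> D <- H -> J
  P7: Q <- N -> D -> J
  P8: Q <- N -> J
The empty set is not sufficient: P1 (Q <- Z -> J) has no collider blocking it and no conditioned non-collider, so it is open.
Try {N, Z}:
  P1: blocked at fork node Z ∈ conditioning set.
  P2: blocked at fork node N ∈ conditioning set.
  P3: blocked at fork node N ∈ conditioning set.
  P4: blocked at fork node N ∈ conditioning set.
  P5: blocked at fork node N ∈ conditioning set.
  P6: blocked at fork node N ∈ conditioning set.
  P7: blocked at fork node N ∈ conditioning set.
  P8: blocked at fork node N ∈ conditioning set.
{N, Z} contains no descendant of Q and blocks every backdoor path.
Every element of {N, Z} is needed (dropping N leaves P4 open; dropping Z leaves P1 open), so no proper subset is valid.
Among all size-2 subsets of the eligible variables, only {N, Z} blocks every backdoor path, so it is the unique smallest valid adjustment set.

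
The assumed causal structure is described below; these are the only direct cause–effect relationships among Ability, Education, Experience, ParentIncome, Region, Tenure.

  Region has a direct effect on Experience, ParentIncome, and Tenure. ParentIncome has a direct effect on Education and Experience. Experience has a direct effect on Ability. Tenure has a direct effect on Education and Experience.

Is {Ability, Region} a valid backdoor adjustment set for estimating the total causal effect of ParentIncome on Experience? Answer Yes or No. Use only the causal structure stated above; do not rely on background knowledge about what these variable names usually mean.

No

Backdoor paths from ParentIncome to Experience (paths whose first edge points into ParentIncome):
  P1: ParentIncome <- Region -> Tenure -> Experience
  P2: ParentIncome <- Region -> Experience
Condition 1 (no descendant of ParentIncome in the set): FAILS — Ability is a descendant of ParentIncome.
Condition 2 (every backdoor path blocked by {Ability, Region}):
  P1: blocked at fork node Region ∈ conditioning set.
  P2: blocked at fork node Region ∈ conditioning set.
{Ability, Region} does not satisfy the backdoor criterion.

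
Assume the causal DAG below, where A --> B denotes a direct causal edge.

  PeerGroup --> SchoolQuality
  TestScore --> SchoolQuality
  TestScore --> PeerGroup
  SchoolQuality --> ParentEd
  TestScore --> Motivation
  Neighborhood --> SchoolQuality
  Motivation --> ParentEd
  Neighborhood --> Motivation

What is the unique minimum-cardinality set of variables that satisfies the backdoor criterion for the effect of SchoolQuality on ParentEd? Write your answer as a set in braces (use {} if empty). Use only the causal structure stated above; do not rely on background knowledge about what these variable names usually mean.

Variables eligible for adjustment (non-descendants of SchoolQuality, excluding SchoolQuality and ParentEd): {Motivation, Neighborhood, PeerGroup, TestScore}.
Backdoor paths from SchoolQuality to ParentEd:
  P1: SchoolQuality <- Neighborhood -> Motivation -> ParentEd
  P2: SchoolQuality <- TestScore -> Motivation -> ParentEd
  P3: SchoolQuality <- PeerGroup <- TestScore -> Motivation -> ParentEd
The empty set is not sufficient: P1 (SchoolQuality <- Neighborhood -> Motivation -> ParentEd) has no collider blocking it and no conditioned non-collider, so it is open.
Try {Motivation}:
  P1: blocked at chain node Motivation ∈ conditioning set.
  P2: blocked at chain node Motivation ∈ conditioning set.
  P3: blocked at chain node Motivation ∈ conditioning set.
{Motivation} contains no descendant of SchoolQuality and blocks every backdoor path.
No other singleton works — e.g. {Neighborhood} leaves P2 open — so {Motivation} is the unique smallest valid adjustment set.

{Motivation}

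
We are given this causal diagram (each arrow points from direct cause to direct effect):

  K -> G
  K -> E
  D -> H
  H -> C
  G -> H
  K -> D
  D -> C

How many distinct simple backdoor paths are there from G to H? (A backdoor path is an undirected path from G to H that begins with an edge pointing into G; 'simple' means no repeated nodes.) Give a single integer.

A backdoor path from G to H is any simple undirected path whose first edge points into G (i.e. leaves G via a parent).
Parents of G: {K}.
Enumerating:
  P1: G <- K -> D -> H
  P2: G <- K -> D -> C <- H
That exhausts the simple backdoor paths. Count: 2.

2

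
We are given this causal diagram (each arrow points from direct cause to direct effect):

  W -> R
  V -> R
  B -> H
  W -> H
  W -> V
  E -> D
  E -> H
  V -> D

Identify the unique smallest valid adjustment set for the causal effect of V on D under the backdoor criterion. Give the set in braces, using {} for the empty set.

Variables eligible for adjustment (non-descendants of V, excluding V and D): {B, E, H, W}.
Backdoor paths from V to D:
  P1: V <- W -> H <- E -> D
Each backdoor path contains an unconditioned collider, so every path is already blocked with the empty conditioning set:
  P1: blocked at collider H (neither it nor any descendant is in the conditioning set).
The empty set is therefore the unique smallest valid set.

{}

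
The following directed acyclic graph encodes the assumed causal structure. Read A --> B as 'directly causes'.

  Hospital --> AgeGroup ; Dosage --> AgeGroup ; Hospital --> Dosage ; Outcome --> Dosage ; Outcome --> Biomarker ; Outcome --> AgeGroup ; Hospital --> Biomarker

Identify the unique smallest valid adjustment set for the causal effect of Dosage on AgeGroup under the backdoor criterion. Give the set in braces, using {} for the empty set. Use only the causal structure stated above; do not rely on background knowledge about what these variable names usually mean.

Variables eligible for adjustment (non-descendants of Dosage, excluding Dosage and AgeGroup): {Biomarker, Hospital, Outcome}.
Backdoor paths from Dosage to AgeGroup:
  P1: Dosage <- Hospital -> Biomarker <- Outcome -> AgeGroup
  P2: Dosage <- Hospital -> AgeGroup
  P3: Dosage <- Outcome -> Biomarker <- Hospital -> AgeGroup
  P4: Dosage <- Outcome -> AgeGroup
The empty set is not sufficient: P2 (Dosage <- Hospital -> AgeGroup) has no collider blocking it and no conditioned non-collider, so it is open.
Try {Hospital, Outcome}:
  P1: blocked at fork node Hospital ∈ conditioning set.
  P2: blocked at fork node Hospital ∈ conditioning set.
  P3: blocked at fork node Outcome ∈ conditioning set.
  P4: blocked at fork node Outcome ∈ conditioning set.
{Hospital, Outcome} contains no descendant of Dosage and blocks every backdoor path.
Every element of {Hospital, Outcome} is needed (dropping Hospital leaves P2 open; dropping Outcome leaves P4 open), so no proper subset is valid.
Among all size-2 subsets of the eligible variables, only {Hospital, Outcome} blocks every backdoor path, so it is the unique smallest valid adjustment set.

{Hospital, Outcome}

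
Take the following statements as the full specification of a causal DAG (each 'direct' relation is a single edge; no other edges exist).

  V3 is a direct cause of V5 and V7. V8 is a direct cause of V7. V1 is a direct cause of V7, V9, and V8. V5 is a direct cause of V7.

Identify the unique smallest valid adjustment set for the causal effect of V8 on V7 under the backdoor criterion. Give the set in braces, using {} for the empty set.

{V1}

Variables eligible for adjustment (non-descendants of V8, excluding V8 and V7): {V1, V3, V5, V9}.
Backdoor paths from V8 to V7:
  P1: V8 <- V1 -> V7
The empty set is not sufficient: P1 (V8 <- V1 -> V7) has no collider blocking it and no conditioned non-collider, so it is open.
Try {V1}:
  P1: blocked at fork node V1 ∈ conditioning set.
{V1} contains no descendant of V8 and blocks every backdoor path.
No other singleton works — e.g. {V3} leaves P1 open — so {V1} is the unique smallest valid adjustment set.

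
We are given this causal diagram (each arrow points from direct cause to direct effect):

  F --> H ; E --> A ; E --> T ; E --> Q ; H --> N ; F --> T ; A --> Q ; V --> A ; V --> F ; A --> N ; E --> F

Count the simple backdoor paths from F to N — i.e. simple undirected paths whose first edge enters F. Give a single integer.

A backdoor path from F to N is any simple undirected path whose first edge points into F (i.e. leaves F via a parent).
Parents of F: {E, V}.
Enumerating:
  P1: F <- V -> A -> N
  P2: F <- E -> A -> N
  P3: F <- E -> Q <- A -> N
That exhausts the simple backdoor paths. Count: 3.

3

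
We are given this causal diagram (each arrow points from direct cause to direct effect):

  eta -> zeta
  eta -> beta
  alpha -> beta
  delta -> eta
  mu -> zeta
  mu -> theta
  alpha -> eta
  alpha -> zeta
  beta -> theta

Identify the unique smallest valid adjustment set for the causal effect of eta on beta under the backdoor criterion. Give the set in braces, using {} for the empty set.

Variables eligible for adjustment (non-descendants of eta, excluding eta and beta): {alpha, delta, mu}.
Backdoor paths from eta to beta:
  P1: eta <- alpha -> beta
  P2: eta <- alpha -> zeta <- mu -> theta <- beta
The empty set is not sufficient: P1 (eta <- alpha -> beta) has no collider blocking it and no conditioned non-collider, so it is open.
Try {alpha}:
  P1: blocked at fork node alpha ∈ conditioning set.
  P2: blocked at fork node alpha ∈ conditioning set.
{alpha} contains no descendant of eta and blocks every backdoor path.
No other singleton works — e.g. {delta} leaves P1 open — so {alpha} is the unique smallest valid adjustment set.

{alpha}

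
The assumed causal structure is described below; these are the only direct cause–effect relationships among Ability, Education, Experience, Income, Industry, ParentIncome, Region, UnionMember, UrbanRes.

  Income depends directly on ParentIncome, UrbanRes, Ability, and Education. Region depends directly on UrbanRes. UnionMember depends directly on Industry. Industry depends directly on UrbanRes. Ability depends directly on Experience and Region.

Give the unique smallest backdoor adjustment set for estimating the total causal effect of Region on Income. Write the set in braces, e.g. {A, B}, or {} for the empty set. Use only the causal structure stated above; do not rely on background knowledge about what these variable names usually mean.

{UrbanRes}

Variables eligible for adjustment (non-descendants of Region, excluding Region and Income): {Education, Experience, Industry, ParentIncome, UnionMember, UrbanRes}.
Backdoor paths from Region to Income:
  P1: Region <- UrbanRes -> Income
The empty set is not sufficient: P1 (Region <- UrbanRes -> Income) has no collider blocking it and no conditioned non-collider, so it is open.
Try {UrbanRes}:
  P1: blocked at fork node UrbanRes ∈ conditioning set.
{UrbanRes} contains no descendant of Region and blocks every backdoor path.
No other singleton works — e.g. {Experience} leaves P1 open — so {UrbanRes} is the unique smallest valid adjustment set.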